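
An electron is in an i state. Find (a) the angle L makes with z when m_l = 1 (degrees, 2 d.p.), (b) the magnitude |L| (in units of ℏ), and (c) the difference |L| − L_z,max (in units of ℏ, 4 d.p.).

The letter i corresponds to l = 6.
For m_l = 1: cos θ = 1/√42, θ ≈ 81.12°.
|L| = ℏ√(6·7) = √42 ℏ ≈ 6.481ℏ.
|L| − L_z,max = (√42 − 6)ℏ ≈ 0.4807ℏ.

θ(m_l=1) ≈ 81.12°; |L| = √42 ℏ ≈ 6.481ℏ; |L|−L_z,max ≈ 0.4807ℏ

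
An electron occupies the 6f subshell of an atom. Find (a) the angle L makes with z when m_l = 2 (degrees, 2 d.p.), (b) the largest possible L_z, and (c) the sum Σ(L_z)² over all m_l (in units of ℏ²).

6f means n = 6, l = 3.
For m_l = 2: cos θ = 2/√12, θ ≈ 54.74°.
L_z,max = lℏ = 3ℏ.
Σ m_l² = 28, so Σ(L_z)² = 28 ℏ².

θ(m_l=2) ≈ 54.74°; L_z,max = 3ℏ; Σ(L_z)² = 28 ℏ²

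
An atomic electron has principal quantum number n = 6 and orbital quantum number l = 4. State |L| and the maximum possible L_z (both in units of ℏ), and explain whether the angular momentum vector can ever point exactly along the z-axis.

No: L_z,max = 4ℏ < |L| = 2√5 ℏ ≈ 4.472ℏ

|L| = 2√5 ℏ ≈ 4.4721ℏ, while L_z,max = lℏ = 4ℏ.
Since |L| > L_z,max, the vector can never point exactly along z; the closest it comes is θ_min = arccos(4/√20) ≈ 26.6°.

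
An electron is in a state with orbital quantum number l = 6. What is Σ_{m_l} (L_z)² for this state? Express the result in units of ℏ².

Σ(L_z)² = 182 ℏ²

The allowed m_l values are -6, -5, -4, -3, -2, -1, 0, 1, 2, 3, 4, 5, 6.
Summing m² from −6 to 6: Σ m_l² = 182.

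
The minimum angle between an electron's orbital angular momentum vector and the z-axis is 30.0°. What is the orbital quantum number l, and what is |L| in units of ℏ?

l = 3, |L| = 2√3 ℏ ≈ 3.464ℏ

cos²θ_min = l/(l+1) = 0.7500.
Solving: l = 3.
Then |L| = ℏ√(3·4) = 2√3 ℏ.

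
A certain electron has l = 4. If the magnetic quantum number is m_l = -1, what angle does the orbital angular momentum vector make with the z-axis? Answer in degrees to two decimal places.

|L| = √(l(l+1)) ℏ = 2√5 ℏ.
L_z = m_l ℏ = −1ℏ.
cos θ = L_z/|L| = -1/√20, so θ ≈ 102.92°.

θ ≈ 102.92°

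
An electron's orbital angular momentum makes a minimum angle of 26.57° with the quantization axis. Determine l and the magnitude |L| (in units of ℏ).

l = 4, |L| = 2√5 ℏ ≈ 4.472ℏ

At minimum angle, m_l = l, so cos θ = l/√(l(l+1)); cos²θ = l/(l+1) = 0.7999.
l = cos²θ/sin²θ ≈ 4.
Then |L| = ℏ√(4·5) = 2√5 ℏ.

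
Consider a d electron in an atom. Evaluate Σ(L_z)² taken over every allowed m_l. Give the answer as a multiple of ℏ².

Σ(L_z)² = 10 ℏ²

For a d orbital, l = 2.
m_l runs from −2 to 2, i.e. {-2, -1, 0, 1, 2}.
Σ m_l² = l(l+1)(2l+1)/3 = 2·3·5/3 = 10.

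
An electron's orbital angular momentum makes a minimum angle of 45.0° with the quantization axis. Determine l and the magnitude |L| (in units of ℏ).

cos θ_min = l/√(l(l+1)) = √(l/(l+1)), so l/(l+1) = cos²(45.0°) = 0.5000.
l = cos²θ/sin²θ ≈ 1.
Then |L| = ℏ√(1·2) = √2 ℏ.

l = 1, |L| = √2 ℏ ≈ 1.414ℏ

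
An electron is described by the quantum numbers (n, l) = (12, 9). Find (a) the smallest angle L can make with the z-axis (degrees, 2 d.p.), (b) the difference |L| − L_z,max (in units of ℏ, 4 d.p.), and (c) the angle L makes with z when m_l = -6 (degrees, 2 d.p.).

θ_min ≈ 18.43°; |L|−L_z,max ≈ 0.4868ℏ; θ(m_l=-6) ≈ 129.23°

cos θ_min = 9/√90, so θ_min ≈ 18.43°.
|L| − L_z,max = (3√10 − 9)ℏ ≈ 0.4868ℏ.
For m_l = -6: cos θ = -6/√90, θ ≈ 129.23°.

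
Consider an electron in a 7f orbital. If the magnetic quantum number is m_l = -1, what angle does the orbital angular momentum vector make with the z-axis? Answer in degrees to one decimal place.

θ ≈ 106.8°

For 7f, l = 3.
|L| = ℏ√(l(l+1)) = 2√3 ℏ.
L_z = m_l ℏ = −1ℏ.
cos θ = L_z/|L| = -1/√12, so θ ≈ 106.8°.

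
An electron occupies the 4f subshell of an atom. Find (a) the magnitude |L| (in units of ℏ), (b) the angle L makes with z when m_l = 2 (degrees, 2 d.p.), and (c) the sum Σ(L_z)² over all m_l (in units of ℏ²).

|L| = 2√3 ℏ ≈ 3.464ℏ; θ(m_l=2) ≈ 54.74°; Σ(L_z)² = 28 ℏ²

The 4f subshell has l = 3.
|L| = ℏ√(3·4) = 2√3 ℏ ≈ 3.464ℏ.
For m_l = 2: cos θ = 2/√12, θ ≈ 54.74°.
Σ m_l² = 28, so Σ(L_z)² = 28 ℏ².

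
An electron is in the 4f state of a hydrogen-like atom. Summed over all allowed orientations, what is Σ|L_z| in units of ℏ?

4f means n = 4, l = 3.
m_l ∈ {-3, -2, -1, 0, 1, 2, 3}.
Σ|m_l| = 2(1+2+…+3) = 12.

Σ|L_z| = 12 ℏ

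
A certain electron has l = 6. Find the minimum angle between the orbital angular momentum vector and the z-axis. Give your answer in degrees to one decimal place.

|L| = ℏ√(l(l+1)) = √42 ℏ.
The smallest angle corresponds to the largest L_z, i.e. m_l = l = 6, giving L_z = 6ℏ.
cos θ_min = 6/√42, so θ_min ≈ 22.2°.

θ_min ≈ 22.2°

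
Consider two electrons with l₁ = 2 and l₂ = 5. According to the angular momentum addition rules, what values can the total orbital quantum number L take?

L = 3, 4, 5, 6, 7

L runs from |2 − 5| = 3 to 2 + 5 = 7.
L ∈ {3, 4, 5, 6, 7}.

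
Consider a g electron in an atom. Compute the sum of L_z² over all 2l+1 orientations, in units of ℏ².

The letter g corresponds to l = 4.
m_l ∈ {-4, -3, -2, -1, 0, 1, 2, 3, 4}.
Σ m_l² = l(l+1)(2l+1)/3 = 4·5·9/3 = 60.

Σ(L_z)² = 60 ℏ²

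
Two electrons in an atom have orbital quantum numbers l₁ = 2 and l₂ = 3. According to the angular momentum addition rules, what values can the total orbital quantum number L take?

Angular momentum addition gives L = |l₁ − l₂|, …, l₁ + l₂.
L ∈ {1, 2, 3, 4, 5}.

L = 1, 2, 3, 4, 5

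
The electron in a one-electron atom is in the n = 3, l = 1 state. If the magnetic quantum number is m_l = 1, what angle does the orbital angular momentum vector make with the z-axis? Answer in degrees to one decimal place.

θ ≈ 45.0°

|L| = √(l(l+1)) ℏ = √2 ℏ.
L_z = m_l ℏ = 1ℏ.
cos θ = L_z/|L| = 1/√2, so θ ≈ 45.0°.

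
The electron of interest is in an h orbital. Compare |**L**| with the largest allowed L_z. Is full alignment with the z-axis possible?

The letter h corresponds to l = 5.
|L| = √30 ℏ ≈ 5.4772ℏ, while L_z,max = lℏ = 5ℏ.
Since |L| > L_z,max, the vector can never point exactly along z; the closest it comes is θ_min = arccos(5/√30) ≈ 24.1°.

No: L_z,max = 5ℏ < |L| = √30 ℏ ≈ 5.477ℏ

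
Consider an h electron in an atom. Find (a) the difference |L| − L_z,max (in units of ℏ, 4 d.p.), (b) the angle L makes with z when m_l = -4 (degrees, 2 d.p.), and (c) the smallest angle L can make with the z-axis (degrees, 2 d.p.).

|L|−L_z,max ≈ 0.4772ℏ; θ(m_l=-4) ≈ 136.91°; θ_min ≈ 24.09°

An h state has l = 5.
|L| − L_z,max = (√30 − 5)ℏ ≈ 0.4772ℏ.
For m_l = -4: cos θ = -4/√30, θ ≈ 136.91°.
cos θ_min = 5/√30, so θ_min ≈ 24.09°.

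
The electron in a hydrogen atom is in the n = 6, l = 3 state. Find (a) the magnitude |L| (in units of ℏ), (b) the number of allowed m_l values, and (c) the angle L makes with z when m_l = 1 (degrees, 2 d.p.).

|L| = 2√3 ℏ ≈ 3.464ℏ; 7 values; θ(m_l=1) ≈ 73.22°

|L| = ℏ√(3·4) = 2√3 ℏ ≈ 3.464ℏ.
There are 2l+1 = 7 values of m_l.
For m_l = 1: cos θ = 1/√12, θ ≈ 73.22°.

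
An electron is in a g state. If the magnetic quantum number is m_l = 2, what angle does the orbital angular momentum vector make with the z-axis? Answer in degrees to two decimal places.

θ ≈ 63.43°

G corresponds to l = 4.
|L|² = l(l+1)ℏ² = 20ℏ², so |L| = 2√5 ℏ.
L_z = m_l ℏ = 2ℏ.
cos θ = L_z/|L| = 2/√20, so θ ≈ 63.43°.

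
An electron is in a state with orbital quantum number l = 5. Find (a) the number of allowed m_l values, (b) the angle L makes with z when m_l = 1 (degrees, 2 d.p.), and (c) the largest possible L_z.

There are 2l+1 = 11 values of m_l.
For m_l = 1: cos θ = 1/√30, θ ≈ 79.48°.
L_z,max = lℏ = 5ℏ.

11 values; θ(m_l=1) ≈ 79.48°; L_z,max = 5ℏ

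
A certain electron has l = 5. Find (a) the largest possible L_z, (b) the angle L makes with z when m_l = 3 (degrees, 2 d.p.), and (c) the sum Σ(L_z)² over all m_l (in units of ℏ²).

L_z,max = 5ℏ; θ(m_l=3) ≈ 56.79°; Σ(L_z)² = 110 ℏ²

L_z,max = lℏ = 5ℏ.
For m_l = 3: cos θ = 3/√30, θ ≈ 56.79°.
Σ m_l² = 110, so Σ(L_z)² = 110 ℏ².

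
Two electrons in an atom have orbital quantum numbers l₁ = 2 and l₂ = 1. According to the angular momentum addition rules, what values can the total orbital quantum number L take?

The total orbital quantum number L ranges from |l₁ − l₂| to l₁ + l₂ in integer steps.
L ∈ {1, 2, 3}.

L = 1, 2, 3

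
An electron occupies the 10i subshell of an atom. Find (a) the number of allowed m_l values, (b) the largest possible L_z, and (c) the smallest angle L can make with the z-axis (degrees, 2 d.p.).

10i means n = 10, l = 6.
There are 2l+1 = 13 values of m_l.
L_z,max = lℏ = 6ℏ.
cos θ_min = 6/√42, so θ_min ≈ 22.21°.

13 values; L_z,max = 6ℏ; θ_min ≈ 22.21°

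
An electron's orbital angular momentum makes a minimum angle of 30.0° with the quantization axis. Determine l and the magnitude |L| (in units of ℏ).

cos θ_min = l/√(l(l+1)) = √(l/(l+1)), so l/(l+1) = cos²(30.0°) = 0.7500.
Solving: l = 3.
Then |L| = ℏ√(3·4) = 2√3 ℏ.

l = 3, |L| = 2√3 ℏ ≈ 3.464ℏ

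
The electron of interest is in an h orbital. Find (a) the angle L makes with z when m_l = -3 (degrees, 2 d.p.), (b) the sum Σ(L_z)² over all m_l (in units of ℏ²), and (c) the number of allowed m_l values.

For an h orbital, l = 5.
For m_l = -3: cos θ = -3/√30, θ ≈ 123.21°.
Σ m_l² = 110, so Σ(L_z)² = 110 ℏ².
There are 2l+1 = 11 values of m_l.

θ(m_l=-3) ≈ 123.21°; Σ(L_z)² = 110 ℏ²; 11 values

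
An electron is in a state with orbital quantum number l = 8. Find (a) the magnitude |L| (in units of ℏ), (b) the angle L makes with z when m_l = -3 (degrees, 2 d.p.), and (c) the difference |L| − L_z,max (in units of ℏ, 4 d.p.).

|L| = ℏ√(8·9) = 6√2 ℏ ≈ 8.485ℏ.
For m_l = -3: cos θ = -3/√72, θ ≈ 110.70°.
|L| − L_z,max = (6√2 − 8)ℏ ≈ 0.4853ℏ.

|L| = 6√2 ℏ ≈ 8.485ℏ; θ(m_l=-3) ≈ 110.70°; |L|−L_z,max ≈ 0.4853ℏ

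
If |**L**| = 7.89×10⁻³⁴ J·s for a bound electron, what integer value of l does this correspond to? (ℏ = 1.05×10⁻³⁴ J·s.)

l = 7

In units of ℏ, |L| ≈ 7.514.
(|L|/ℏ)² = l(l+1) ≈ 56.46 ⇒ l = 7.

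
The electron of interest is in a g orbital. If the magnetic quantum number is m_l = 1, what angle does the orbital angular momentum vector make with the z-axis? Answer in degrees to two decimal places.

θ ≈ 77.08°

For a g orbital, l = 4.
|L| = ℏ√(l(l+1)) = 2√5 ℏ.
L_z = m_l ℏ = 1ℏ.
cos θ = L_z/|L| = 1/√20, so θ ≈ 77.08°.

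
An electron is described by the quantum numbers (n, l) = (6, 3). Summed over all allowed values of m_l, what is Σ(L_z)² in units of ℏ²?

m_l ∈ {-3, -2, -1, 0, 1, 2, 3}.
Σ m_l² = l(l+1)(2l+1)/3 = 3·4·7/3 = 28.

Σ(L_z)² = 28 ℏ²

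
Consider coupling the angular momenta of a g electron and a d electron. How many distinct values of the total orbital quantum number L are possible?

5

Angular momentum addition gives L = |l₁ − l₂|, …, l₁ + l₂.
Allowed values: L = 2, 3, 4, 5, 6.
That is 5 values.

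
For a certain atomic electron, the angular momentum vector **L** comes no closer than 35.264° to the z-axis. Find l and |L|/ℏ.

cos θ_min = l/√(l(l+1)) = √(l/(l+1)), so l/(l+1) = cos²(35.264°) = 0.6667.
l = cos²θ/sin²θ ≈ 2.
Then |L| = ℏ√(2·3) = √6 ℏ.

l = 2, |L| = √6 ℏ ≈ 2.449ℏ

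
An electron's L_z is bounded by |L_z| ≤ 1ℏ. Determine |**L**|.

Since max m_l = l, l = 1.
Then |L| = ℏ√(1·2) = √2 ℏ.

|L| = √2 ℏ ≈ 1.414ℏ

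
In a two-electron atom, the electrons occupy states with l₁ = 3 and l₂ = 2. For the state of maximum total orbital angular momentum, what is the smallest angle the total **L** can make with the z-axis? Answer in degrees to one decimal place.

By the triangle rule, |l₁ − l₂| ≤ L ≤ l₁ + l₂.
Allowed values: L = 1, 2, 3, 4, 5.
The maximum is L = 5, with |L_tot| = ℏ√(5·6) = √30 ℏ.
The minimum angle with z is arccos(5/√30) ≈ 24.1°.

θ_min ≈ 24.1°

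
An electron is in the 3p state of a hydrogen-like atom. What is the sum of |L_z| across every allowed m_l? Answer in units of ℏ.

Σ|L_z| = 2 ℏ

The 3p subshell has l = 1.
m_l ∈ {-1, 0, 1}.
Σ|m_l| = 2·1(1+1)/2 = 2.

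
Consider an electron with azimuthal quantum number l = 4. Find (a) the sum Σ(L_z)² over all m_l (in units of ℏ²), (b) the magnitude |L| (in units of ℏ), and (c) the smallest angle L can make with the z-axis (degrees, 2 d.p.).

Σ m_l² = 60, so Σ(L_z)² = 60 ℏ².
|L| = ℏ√(4·5) = 2√5 ℏ ≈ 4.472ℏ.
cos θ_min = 4/√20, so θ_min ≈ 26.57°.

Σ(L_z)² = 60 ℏ²; |L| = 2√5 ℏ ≈ 4.472ℏ; θ_min ≈ 26.57°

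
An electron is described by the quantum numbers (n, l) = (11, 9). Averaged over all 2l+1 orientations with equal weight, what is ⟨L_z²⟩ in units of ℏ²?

⟨L_z²⟩ = 30 ℏ²

m_l ∈ {-9, -8, -7, -6, -5, -4, -3, -2, -1, 0, 1, 2, 3, 4, 5, 6, 7, 8, 9}.
⟨L_z²⟩ = ℏ²·l(l+1)/3 = 30ℏ².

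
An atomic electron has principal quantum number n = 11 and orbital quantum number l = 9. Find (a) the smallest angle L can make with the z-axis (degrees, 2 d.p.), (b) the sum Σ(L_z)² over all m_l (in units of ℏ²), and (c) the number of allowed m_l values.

θ_min ≈ 18.43°; Σ(L_z)² = 570 ℏ²; 19 values

cos θ_min = 9/√90, so θ_min ≈ 18.43°.
Σ m_l² = 570, so Σ(L_z)² = 570 ℏ².
There are 2l+1 = 19 values of m_l.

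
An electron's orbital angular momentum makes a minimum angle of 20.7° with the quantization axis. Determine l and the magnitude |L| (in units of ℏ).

cos θ_min = l/√(l(l+1)) = √(l/(l+1)), so l/(l+1) = cos²(20.7°) = 0.8751.
l = cos²θ/sin²θ ≈ 7.
Then |L| = ℏ√(7·8) = 2√14 ℏ.

l = 7, |L| = 2√14 ℏ ≈ 7.483ℏ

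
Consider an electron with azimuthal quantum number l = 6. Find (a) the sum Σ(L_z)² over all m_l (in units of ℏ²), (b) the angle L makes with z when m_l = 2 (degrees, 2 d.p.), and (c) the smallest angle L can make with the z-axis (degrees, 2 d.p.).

Σ m_l² = 182, so Σ(L_z)² = 182 ℏ².
For m_l = 2: cos θ = 2/√42, θ ≈ 72.02°.
cos θ_min = 6/√42, so θ_min ≈ 22.21°.

Σ(L_z)² = 182 ℏ²; θ(m_l=2) ≈ 72.02°; θ_min ≈ 22.21°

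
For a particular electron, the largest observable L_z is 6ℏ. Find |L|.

L_z,max = lℏ, so l = 6.
Then |L| = ℏ√(6·7) = √42 ℏ.

|L| = √42 ℏ ≈ 6.481ℏ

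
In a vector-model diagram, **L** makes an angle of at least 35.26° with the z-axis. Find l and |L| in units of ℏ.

l = 2, |L| = √6 ℏ ≈ 2.449ℏ

At minimum angle, m_l = l, so cos θ = l/√(l(l+1)); cos²θ = l/(l+1) = 0.6667.
Thus l = 0.6667/(1 − 0.6667) ≈ 2.
Then |L| = ℏ√(2·3) = √6 ℏ.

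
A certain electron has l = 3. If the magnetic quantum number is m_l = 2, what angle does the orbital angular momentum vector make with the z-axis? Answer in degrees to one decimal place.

θ ≈ 54.7°

|L|² = l(l+1)ℏ² = 12ℏ², so |L| = 2√3 ℏ.
L_z = m_l ℏ = 2ℏ.
cos θ = L_z/|L| = 2/√12, so θ ≈ 54.7°.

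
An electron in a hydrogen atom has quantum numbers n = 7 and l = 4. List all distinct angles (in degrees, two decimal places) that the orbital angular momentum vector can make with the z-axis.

|L|² = l(l+1)ℏ² = 20ℏ², so |L| = 2√5 ℏ.
cos θ = m_l/√20 for each m_l ∈ {-4, -3, -2, -1, 0, 1, 2, 3, 4}.

θ ∈ {26.57°, 47.87°, 63.43°, 77.08°, 90.00°, 102.92°, 116.57°, 132.13°, 153.43°}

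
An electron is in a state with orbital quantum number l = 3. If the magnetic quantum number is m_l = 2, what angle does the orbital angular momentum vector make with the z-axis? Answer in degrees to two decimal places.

|L| = √(l(l+1)) ℏ = 2√3 ℏ.
L_z = m_l ℏ = 2ℏ.
cos θ = L_z/|L| = 2/√12, so θ ≈ 54.74°.

θ ≈ 54.74°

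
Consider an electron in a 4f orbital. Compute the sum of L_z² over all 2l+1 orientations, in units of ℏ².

Σ(L_z)² = 28 ℏ²

The 4f subshell has l = 3.
m_l runs from −3 to 3, i.e. {-3, -2, -1, 0, 1, 2, 3}.
Σ m_l² = l(l+1)(2l+1)/3 = 3·4·7/3 = 28.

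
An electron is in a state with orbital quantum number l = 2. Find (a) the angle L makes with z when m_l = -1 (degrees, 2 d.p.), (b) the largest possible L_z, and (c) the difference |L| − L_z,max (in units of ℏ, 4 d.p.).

For m_l = -1: cos θ = -1/√6, θ ≈ 114.09°.
L_z,max = lℏ = 2ℏ.
|L| − L_z,max = (√6 − 2)ℏ ≈ 0.4495ℏ.

θ(m_l=-1) ≈ 114.09°; L_z,max = 2ℏ; |L|−L_z,max ≈ 0.4495ℏ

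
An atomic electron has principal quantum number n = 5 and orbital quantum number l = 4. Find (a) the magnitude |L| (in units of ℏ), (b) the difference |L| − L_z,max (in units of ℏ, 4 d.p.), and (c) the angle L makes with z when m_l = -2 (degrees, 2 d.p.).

|L| = ℏ√(4·5) = 2√5 ℏ ≈ 4.472ℏ.
|L| − L_z,max = (2√5 − 4)ℏ ≈ 0.4721ℏ.
For m_l = -2: cos θ = -2/√20, θ ≈ 116.57°.

|L| = 2√5 ℏ ≈ 4.472ℏ; |L|−L_z,max ≈ 0.4721ℏ; θ(m_l=-2) ≈ 116.57°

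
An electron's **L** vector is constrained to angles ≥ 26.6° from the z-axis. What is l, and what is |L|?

l = 4, |L| = 2√5 ℏ ≈ 4.472ℏ

cos θ_min = l/√(l(l+1)) = √(l/(l+1)), so l/(l+1) = cos²(26.6°) = 0.7995.
Thus l = 0.7995/(1 − 0.7995) ≈ 4.
Then |L| = ℏ√(4·5) = 2√5 ℏ.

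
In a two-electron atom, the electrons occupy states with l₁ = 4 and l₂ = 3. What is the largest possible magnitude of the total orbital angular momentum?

Angular momentum addition gives L = |l₁ − l₂|, …, l₁ + l₂.
So L can be 1, 2, 3, 4, 5, 6, 7.
The largest magnitude corresponds to L = 7: |L_tot| = ℏ√(7·8) = 2√14 ℏ.

|L_tot|_max = 2√14 ℏ ≈ 7.483ℏ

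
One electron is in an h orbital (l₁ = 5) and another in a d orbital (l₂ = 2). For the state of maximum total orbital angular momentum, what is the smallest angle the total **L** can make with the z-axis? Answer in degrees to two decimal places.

Angular momentum addition gives L = |l₁ − l₂|, …, l₁ + l₂.
L ∈ {3, 4, 5, 6, 7}.
The maximum is L = 7, with |L_tot| = ℏ√(7·8) = 2√14 ℏ.
The minimum angle with z is arccos(7/√56) ≈ 20.70°.

θ_min ≈ 20.70°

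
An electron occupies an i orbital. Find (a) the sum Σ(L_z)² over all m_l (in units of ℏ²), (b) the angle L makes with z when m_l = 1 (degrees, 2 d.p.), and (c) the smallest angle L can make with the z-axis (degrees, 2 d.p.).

For an i orbital, l = 6.
Σ m_l² = 182, so Σ(L_z)² = 182 ℏ².
For m_l = 1: cos θ = 1/√42, θ ≈ 81.12°.
cos θ_min = 6/√42, so θ_min ≈ 22.21°.

Σ(L_z)² = 182 ℏ²; θ(m_l=1) ≈ 81.12°; θ_min ≈ 22.21°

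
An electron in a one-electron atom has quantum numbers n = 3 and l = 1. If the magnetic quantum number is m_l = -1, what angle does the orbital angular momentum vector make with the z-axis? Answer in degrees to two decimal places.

θ ≈ 135.00°

|L| = √(l(l+1)) ℏ = √2 ℏ.
L_z = m_l ℏ = −1ℏ.
cos θ = L_z/|L| = -1/√2, so θ ≈ 135.00°.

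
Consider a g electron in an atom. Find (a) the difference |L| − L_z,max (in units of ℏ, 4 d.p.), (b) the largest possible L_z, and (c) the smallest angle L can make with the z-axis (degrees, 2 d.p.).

|L|−L_z,max ≈ 0.4721ℏ; L_z,max = 4ℏ; θ_min ≈ 26.57°

The letter g corresponds to l = 4.
|L| − L_z,max = (2√5 − 4)ℏ ≈ 0.4721ℏ.
L_z,max = lℏ = 4ℏ.
cos θ_min = 4/√20, so θ_min ≈ 26.57°.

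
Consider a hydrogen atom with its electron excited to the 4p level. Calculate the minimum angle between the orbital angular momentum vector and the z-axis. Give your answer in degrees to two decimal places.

The 4p level has l = 1.
|L| = ℏ√(l(l+1)) = √2 ℏ.
The smallest angle corresponds to the largest L_z, i.e. m_l = l = 1, giving L_z = 1ℏ.
cos θ_min = 1/√2, so θ_min ≈ 45.00°.

θ_min ≈ 45.00°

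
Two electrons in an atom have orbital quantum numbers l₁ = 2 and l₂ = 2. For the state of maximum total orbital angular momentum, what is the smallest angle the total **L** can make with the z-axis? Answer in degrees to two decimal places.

The total orbital quantum number L ranges from |l₁ − l₂| to l₁ + l₂ in integer steps.
So L can be 0, 1, 2, 3, 4.
The maximum is L = 4, with |L_tot| = ℏ√(4·5) = 2√5 ℏ.
The minimum angle with z is arccos(4/√20) ≈ 26.57°.

θ_min ≈ 26.57°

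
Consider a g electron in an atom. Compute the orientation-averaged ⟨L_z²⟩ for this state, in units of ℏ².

⟨L_z²⟩ = 6.667 ℏ²

A g state has l = 4.
m_l runs from −4 to 4, i.e. {-4, -3, -2, -1, 0, 1, 2, 3, 4}.
Average of L_z² over 9 states: 60/9 ℏ² = 6.667 ℏ².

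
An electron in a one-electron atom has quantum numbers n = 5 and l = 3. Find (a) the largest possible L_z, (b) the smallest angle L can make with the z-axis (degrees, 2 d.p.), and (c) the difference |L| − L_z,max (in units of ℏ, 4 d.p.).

L_z,max = lℏ = 3ℏ.
cos θ_min = 3/√12, so θ_min ≈ 30.00°.
|L| − L_z,max = (2√3 − 3)ℏ ≈ 0.4641ℏ.

L_z,max = 3ℏ; θ_min ≈ 30.00°; |L|−L_z,max ≈ 0.4641ℏ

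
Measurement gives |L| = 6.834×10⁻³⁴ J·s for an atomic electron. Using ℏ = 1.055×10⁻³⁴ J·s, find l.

|L|/ℏ = (6.834×10⁻³⁴)/(1.055×10⁻³⁴) ≈ 6.478.
(|L|/ℏ)² = l(l+1) ≈ 41.96 ⇒ l = 6.

l = 6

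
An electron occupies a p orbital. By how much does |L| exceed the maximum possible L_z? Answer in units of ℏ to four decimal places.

A p state has l = 1.
|L| = √2 ℏ ≈ 1.4142ℏ, while L_z,max = lℏ = 1ℏ.
The difference is (√2 − 1)ℏ ≈ 0.4142ℏ.

|L| − L_z,max ≈ 0.4142ℏ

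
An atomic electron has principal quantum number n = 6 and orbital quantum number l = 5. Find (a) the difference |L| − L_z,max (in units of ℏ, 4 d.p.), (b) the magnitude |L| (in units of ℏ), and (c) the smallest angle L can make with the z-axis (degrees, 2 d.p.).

|L|−L_z,max ≈ 0.4772ℏ; |L| = √30 ℏ ≈ 5.477ℏ; θ_min ≈ 24.09°

|L| − L_z,max = (√30 − 5)ℏ ≈ 0.4772ℏ.
|L| = ℏ√(5·6) = √30 ℏ ≈ 5.477ℏ.
cos θ_min = 5/√30, so θ_min ≈ 24.09°.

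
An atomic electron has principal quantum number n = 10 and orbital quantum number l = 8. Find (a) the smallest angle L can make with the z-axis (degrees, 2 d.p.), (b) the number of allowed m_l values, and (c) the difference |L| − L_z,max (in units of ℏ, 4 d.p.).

cos θ_min = 8/√72, so θ_min ≈ 19.47°.
There are 2l+1 = 17 values of m_l.
|L| − L_z,max = (6√2 − 8)ℏ ≈ 0.4853ℏ.

θ_min ≈ 19.47°; 17 values; |L|−L_z,max ≈ 0.4853ℏ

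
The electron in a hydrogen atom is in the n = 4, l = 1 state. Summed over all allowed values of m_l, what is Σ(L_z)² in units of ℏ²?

Σ(L_z)² = 2 ℏ²

m_l ∈ {-1, 0, 1}.
Σ m_l² = l(l+1)(2l+1)/3 = 1·2·3/3 = 2.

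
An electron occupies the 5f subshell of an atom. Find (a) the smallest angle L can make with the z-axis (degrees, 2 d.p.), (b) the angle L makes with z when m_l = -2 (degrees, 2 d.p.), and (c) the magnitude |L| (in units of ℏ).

The 5f subshell has l = 3.
cos θ_min = 3/√12, so θ_min ≈ 30.00°.
For m_l = -2: cos θ = -2/√12, θ ≈ 125.26°.
|L| = ℏ√(3·4) = 2√3 ℏ ≈ 3.464ℏ.

θ_min ≈ 30.00°; θ(m_l=-2) ≈ 125.26°; |L| = 2√3 ℏ ≈ 3.464ℏ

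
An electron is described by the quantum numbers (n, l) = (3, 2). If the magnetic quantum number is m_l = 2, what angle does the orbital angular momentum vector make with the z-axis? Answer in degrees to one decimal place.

|L| = ℏ√(l(l+1)) = √6 ℏ.
L_z = m_l ℏ = 2ℏ.
cos θ = L_z/|L| = 2/√6, so θ ≈ 35.3°.

θ ≈ 35.3°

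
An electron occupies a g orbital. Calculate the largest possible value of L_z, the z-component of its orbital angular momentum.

L_z,max = 4ℏ

A g state has l = 4.
L_z = m_l ℏ with m_l ∈ {−4, …, 4}; the maximum is m_l = 4.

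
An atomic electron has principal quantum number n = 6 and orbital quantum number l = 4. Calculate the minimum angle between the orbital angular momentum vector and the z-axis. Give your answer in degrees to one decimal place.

|L| = ℏ√(l(l+1)) = 2√5 ℏ.
The smallest angle corresponds to the largest L_z, i.e. m_l = l = 4, giving L_z = 4ℏ.
cos θ_min = 4/√20, so θ_min ≈ 26.6°.

θ_min ≈ 26.6°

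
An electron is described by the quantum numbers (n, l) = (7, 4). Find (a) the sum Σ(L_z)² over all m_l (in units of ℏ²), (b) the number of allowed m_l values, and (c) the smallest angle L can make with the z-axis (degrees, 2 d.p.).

Σ m_l² = 60, so Σ(L_z)² = 60 ℏ².
There are 2l+1 = 9 values of m_l.
cos θ_min = 4/√20, so θ_min ≈ 26.57°.

Σ(L_z)² = 60 ℏ²; 9 values; θ_min ≈ 26.57°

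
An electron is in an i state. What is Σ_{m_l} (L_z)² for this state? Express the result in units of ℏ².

Σ(L_z)² = 182 ℏ²

The letter i corresponds to l = 6.
m_l ∈ {-6, -5, -4, -3, -2, -1, 0, 1, 2, 3, 4, 5, 6}.
Σ m_l² = l(l+1)(2l+1)/3 = 6·7·13/3 = 182.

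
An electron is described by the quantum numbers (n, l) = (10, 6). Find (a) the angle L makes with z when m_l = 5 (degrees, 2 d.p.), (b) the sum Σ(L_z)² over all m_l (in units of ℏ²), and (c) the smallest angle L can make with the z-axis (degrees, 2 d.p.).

θ(m_l=5) ≈ 39.51°; Σ(L_z)² = 182 ℏ²; θ_min ≈ 22.21°

For m_l = 5: cos θ = 5/√42, θ ≈ 39.51°.
Σ m_l² = 182, so Σ(L_z)² = 182 ℏ².
cos θ_min = 6/√42, so θ_min ≈ 22.21°.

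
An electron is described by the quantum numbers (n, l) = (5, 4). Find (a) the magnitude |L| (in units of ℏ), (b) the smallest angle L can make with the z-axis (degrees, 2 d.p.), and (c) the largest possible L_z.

|L| = 2√5 ℏ ≈ 4.472ℏ; θ_min ≈ 26.57°; L_z,max = 4ℏ

|L| = ℏ√(4·5) = 2√5 ℏ ≈ 4.472ℏ.
cos θ_min = 4/√20, so θ_min ≈ 26.57°.
L_z,max = lℏ = 4ℏ.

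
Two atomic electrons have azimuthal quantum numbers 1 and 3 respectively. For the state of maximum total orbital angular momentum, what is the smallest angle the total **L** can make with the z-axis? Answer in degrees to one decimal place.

By the triangle rule, |l₁ − l₂| ≤ L ≤ l₁ + l₂.
L ∈ {2, 3, 4}.
The maximum is L = 4, with |L_tot| = ℏ√(4·5) = 2√5 ℏ.
The minimum angle with z is arccos(4/√20) ≈ 26.6°.

θ_min ≈ 26.6°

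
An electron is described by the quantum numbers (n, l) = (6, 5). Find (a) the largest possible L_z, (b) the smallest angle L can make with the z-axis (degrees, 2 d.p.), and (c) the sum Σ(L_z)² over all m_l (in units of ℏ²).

L_z,max = lℏ = 5ℏ.
cos θ_min = 5/√30, so θ_min ≈ 24.09°.
Σ m_l² = 110, so Σ(L_z)² = 110 ℏ².

L_z,max = 5ℏ; θ_min ≈ 24.09°; Σ(L_z)² = 110 ℏ²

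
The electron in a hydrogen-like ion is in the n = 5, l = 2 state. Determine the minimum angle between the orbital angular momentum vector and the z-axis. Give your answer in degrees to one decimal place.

θ_min ≈ 35.3°

|L| = ℏ√(l(l+1)) = √6 ℏ.
The smallest angle corresponds to the largest L_z, i.e. m_l = l = 2, giving L_z = 2ℏ.
cos θ_min = 2/√6, so θ_min ≈ 35.3°.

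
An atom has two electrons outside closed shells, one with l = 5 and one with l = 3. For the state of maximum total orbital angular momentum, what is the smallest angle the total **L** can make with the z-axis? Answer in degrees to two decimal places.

θ_min ≈ 19.47°

By the triangle rule, |l₁ − l₂| ≤ L ≤ l₁ + l₂.
L ∈ {2, 3, 4, 5, 6, 7, 8}.
The maximum is L = 8, with |L_tot| = ℏ√(8·9) = 6√2 ℏ.
The minimum angle with z is arccos(8/√72) ≈ 19.47°.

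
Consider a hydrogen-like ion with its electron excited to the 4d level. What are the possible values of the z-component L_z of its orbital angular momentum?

The 4d level has l = 2.
L_z = m_l ℏ with m_l ranging from −l to +l in integer steps.
For l = 2: m_l ∈ {-2, -1, 0, 1, 2}.

L_z ∈ {−2ℏ, −ℏ, 0, ℏ, 2ℏ}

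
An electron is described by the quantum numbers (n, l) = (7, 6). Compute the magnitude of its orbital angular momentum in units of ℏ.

|L| = √42 ℏ ≈ 6.481ℏ

|L| = ℏ√(l(l+1)) = ℏ√(6·7) = √42 ℏ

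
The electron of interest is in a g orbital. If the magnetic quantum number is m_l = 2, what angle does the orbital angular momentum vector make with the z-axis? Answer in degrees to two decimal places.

θ ≈ 63.43°

A g state has l = 4.
|L| = √(l(l+1)) ℏ = 2√5 ℏ.
L_z = m_l ℏ = 2ℏ.
cos θ = L_z/|L| = 2/√20, so θ ≈ 63.43°.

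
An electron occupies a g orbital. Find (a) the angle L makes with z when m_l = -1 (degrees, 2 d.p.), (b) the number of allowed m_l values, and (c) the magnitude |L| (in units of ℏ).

θ(m_l=-1) ≈ 102.92°; 9 values; |L| = 2√5 ℏ ≈ 4.472ℏ

The letter g corresponds to l = 4.
For m_l = -1: cos θ = -1/√20, θ ≈ 102.92°.
There are 2l+1 = 9 values of m_l.
|L| = ℏ√(4·5) = 2√5 ℏ ≈ 4.472ℏ.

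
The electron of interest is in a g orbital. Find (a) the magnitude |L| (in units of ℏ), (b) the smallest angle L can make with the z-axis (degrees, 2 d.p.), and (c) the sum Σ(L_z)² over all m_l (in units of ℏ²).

|L| = 2√5 ℏ ≈ 4.472ℏ; θ_min ≈ 26.57°; Σ(L_z)² = 60 ℏ²

A g state has l = 4.
|L| = ℏ√(4·5) = 2√5 ℏ ≈ 4.472ℏ.
cos θ_min = 4/√20, so θ_min ≈ 26.57°.
Σ m_l² = 60, so Σ(L_z)² = 60 ℏ².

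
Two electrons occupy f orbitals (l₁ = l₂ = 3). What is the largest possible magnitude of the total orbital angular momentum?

By the triangle rule, |l₁ − l₂| ≤ L ≤ l₁ + l₂.
Allowed values: L = 0, 1, 2, 3, 4, 5, 6.
The largest magnitude corresponds to L = 6: |L_tot| = ℏ√(6·7) = √42 ℏ.

|L_tot|_max = √42 ℏ ≈ 6.481ℏ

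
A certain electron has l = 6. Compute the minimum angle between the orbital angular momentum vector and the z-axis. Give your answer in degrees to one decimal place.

|L| = √(l(l+1)) ℏ = √42 ℏ.
The smallest angle corresponds to the largest L_z, i.e. m_l = l = 6, giving L_z = 6ℏ.
cos θ_min = 6/√42, so θ_min ≈ 22.2°.

θ_min ≈ 22.2°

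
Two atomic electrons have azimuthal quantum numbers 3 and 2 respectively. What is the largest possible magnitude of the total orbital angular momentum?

|L_tot|_max = √30 ℏ ≈ 5.477ℏ

The total orbital quantum number L ranges from |l₁ − l₂| to l₁ + l₂ in integer steps.
Allowed values: L = 1, 2, 3, 4, 5.
The largest magnitude corresponds to L = 5: |L_tot| = ℏ√(5·6) = √30 ℏ.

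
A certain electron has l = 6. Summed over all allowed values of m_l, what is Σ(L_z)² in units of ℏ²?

m_l runs from −6 to 6, i.e. {-6, -5, -4, -3, -2, -1, 0, 1, 2, 3, 4, 5, 6}.
Σ m_l² = 2·(1 + 4 + 9 + 16 + 25 + 36) = 182.

Σ(L_z)² = 182 ℏ²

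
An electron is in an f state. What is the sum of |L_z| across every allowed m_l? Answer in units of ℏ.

For an f orbital, l = 3.
The allowed m_l values are -3, -2, -1, 0, 1, 2, 3.
Σ|m_l| = 2(1+2+…+3) = 12.

Σ|L_z| = 12 ℏ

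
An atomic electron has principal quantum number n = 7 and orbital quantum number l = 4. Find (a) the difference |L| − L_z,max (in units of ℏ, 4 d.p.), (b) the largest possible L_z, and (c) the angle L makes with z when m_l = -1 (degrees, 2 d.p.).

|L| − L_z,max = (2√5 − 4)ℏ ≈ 0.4721ℏ.
L_z,max = lℏ = 4ℏ.
For m_l = -1: cos θ = -1/√20, θ ≈ 102.92°.

|L|−L_z,max ≈ 0.4721ℏ; L_z,max = 4ℏ; θ(m_l=-1) ≈ 102.92°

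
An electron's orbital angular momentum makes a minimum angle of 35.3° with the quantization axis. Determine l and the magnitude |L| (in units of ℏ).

l = 2, |L| = √6 ℏ ≈ 2.449ℏ

At minimum angle, m_l = l, so cos θ = l/√(l(l+1)); cos²θ = l/(l+1) = 0.6661.
Solving: l = 2.
Then |L| = ℏ√(2·3) = √6 ℏ.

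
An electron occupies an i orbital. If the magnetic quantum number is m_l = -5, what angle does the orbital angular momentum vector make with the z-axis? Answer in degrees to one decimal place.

θ ≈ 140.5°

For an i orbital, l = 6.
|L|² = l(l+1)ℏ² = 42ℏ², so |L| = √42 ℏ.
L_z = m_l ℏ = −5ℏ.
cos θ = L_z/|L| = -5/√42, so θ ≈ 140.5°.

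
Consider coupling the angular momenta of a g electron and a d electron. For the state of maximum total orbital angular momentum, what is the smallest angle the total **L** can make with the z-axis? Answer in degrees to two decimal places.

θ_min ≈ 22.21°

L runs from |4 − 2| = 2 to 4 + 2 = 6.
L ∈ {2, 3, 4, 5, 6}.
The maximum is L = 6, with |L_tot| = ℏ√(6·7) = √42 ℏ.
The minimum angle with z is arccos(6/√42) ≈ 22.21°.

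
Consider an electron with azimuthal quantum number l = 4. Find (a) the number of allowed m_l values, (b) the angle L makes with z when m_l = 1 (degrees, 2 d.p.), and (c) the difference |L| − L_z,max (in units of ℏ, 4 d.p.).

There are 2l+1 = 9 values of m_l.
For m_l = 1: cos θ = 1/√20, θ ≈ 77.08°.
|L| − L_z,max = (2√5 − 4)ℏ ≈ 0.4721ℏ.

9 values; θ(m_l=1) ≈ 77.08°; |L|−L_z,max ≈ 0.4721ℏ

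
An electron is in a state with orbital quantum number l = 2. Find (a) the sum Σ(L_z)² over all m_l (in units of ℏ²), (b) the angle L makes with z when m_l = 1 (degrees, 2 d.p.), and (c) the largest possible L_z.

Σ(L_z)² = 10 ℏ²; θ(m_l=1) ≈ 65.91°; L_z,max = 2ℏ

Σ m_l² = 10, so Σ(L_z)² = 10 ℏ².
For m_l = 1: cos θ = 1/√6, θ ≈ 65.91°.
L_z,max = lℏ = 2ℏ.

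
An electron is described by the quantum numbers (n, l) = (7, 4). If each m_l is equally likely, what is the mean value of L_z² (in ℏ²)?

m_l runs from −4 to 4, i.e. {-4, -3, -2, -1, 0, 1, 2, 3, 4}.
⟨L_z²⟩ = ℏ²·l(l+1)/3 = 6.667ℏ².

⟨L_z²⟩ = 6.667 ℏ²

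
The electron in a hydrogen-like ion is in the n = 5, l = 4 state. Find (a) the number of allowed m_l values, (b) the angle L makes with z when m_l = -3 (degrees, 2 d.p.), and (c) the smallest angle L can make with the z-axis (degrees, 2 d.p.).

9 values; θ(m_l=-3) ≈ 132.13°; θ_min ≈ 26.57°

There are 2l+1 = 9 values of m_l.
For m_l = -3: cos θ = -3/√20, θ ≈ 132.13°.
cos θ_min = 4/√20, so θ_min ≈ 26.57°.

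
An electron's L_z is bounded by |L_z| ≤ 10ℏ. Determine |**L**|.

The maximum L_z equals lℏ, giving l = 10.
Then |L| = ℏ√(10·11) = √110 ℏ.

|L| = √110 ℏ ≈ 10.488ℏ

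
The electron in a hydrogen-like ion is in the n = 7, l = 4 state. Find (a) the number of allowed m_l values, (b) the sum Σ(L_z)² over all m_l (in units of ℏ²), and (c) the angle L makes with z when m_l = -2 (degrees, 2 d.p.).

9 values; Σ(L_z)² = 60 ℏ²; θ(m_l=-2) ≈ 116.57°

There are 2l+1 = 9 values of m_l.
Σ m_l² = 60, so Σ(L_z)² = 60 ℏ².
For m_l = -2: cos θ = -2/√20, θ ≈ 116.57°.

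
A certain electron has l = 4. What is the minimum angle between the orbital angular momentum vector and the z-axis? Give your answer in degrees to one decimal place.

|L| = ℏ√(l(l+1)) = 2√5 ℏ.
The smallest angle corresponds to the largest L_z, i.e. m_l = l = 4, giving L_z = 4ℏ.
cos θ_min = 4/√20, so θ_min ≈ 26.6°.

θ_min ≈ 26.6°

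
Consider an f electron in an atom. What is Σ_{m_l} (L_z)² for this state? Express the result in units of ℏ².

Σ(L_z)² = 28 ℏ²

An f state has l = 3.
m_l runs from −3 to 3, i.e. {-3, -2, -1, 0, 1, 2, 3}.
Σ m_l² = 2·(1 + 4 + 9) = 28.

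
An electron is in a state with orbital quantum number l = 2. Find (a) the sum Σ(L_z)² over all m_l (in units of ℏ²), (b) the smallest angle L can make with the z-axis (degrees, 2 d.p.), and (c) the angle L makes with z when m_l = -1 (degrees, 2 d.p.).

Σ(L_z)² = 10 ℏ²; θ_min ≈ 35.26°; θ(m_l=-1) ≈ 114.09°

Σ m_l² = 10, so Σ(L_z)² = 10 ℏ².
cos θ_min = 2/√6, so θ_min ≈ 35.26°.
For m_l = -1: cos θ = -1/√6, θ ≈ 114.09°.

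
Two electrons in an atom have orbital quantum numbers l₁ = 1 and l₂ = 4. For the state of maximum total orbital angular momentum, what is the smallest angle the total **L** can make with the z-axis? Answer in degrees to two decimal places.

By the triangle rule, |l₁ − l₂| ≤ L ≤ l₁ + l₂.
So L can be 3, 4, 5.
The maximum is L = 5, with |L_tot| = ℏ√(5·6) = √30 ℏ.
The minimum angle with z is arccos(5/√30) ≈ 24.09°.

θ_min ≈ 24.09°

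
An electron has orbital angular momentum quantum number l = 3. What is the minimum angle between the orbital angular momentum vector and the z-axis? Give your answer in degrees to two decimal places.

θ_min ≈ 30.00°

|L|² = l(l+1)ℏ² = 12ℏ², so |L| = 2√3 ℏ.
The smallest angle corresponds to the largest L_z, i.e. m_l = l = 3, giving L_z = 3ℏ.
cos θ_min = 3/√12, so θ_min ≈ 30.00°.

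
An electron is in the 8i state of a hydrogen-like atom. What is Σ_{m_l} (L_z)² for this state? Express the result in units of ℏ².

Σ(L_z)² = 182 ℏ²

The 8i subshell has l = 6.
m_l runs from −6 to 6, i.e. {-6, -5, -4, -3, -2, -1, 0, 1, 2, 3, 4, 5, 6}.
Summing m² from −6 to 6: Σ m_l² = 182.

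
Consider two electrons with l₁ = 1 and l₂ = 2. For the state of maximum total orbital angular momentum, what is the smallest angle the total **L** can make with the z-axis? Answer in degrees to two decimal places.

L runs from |1 − 2| = 1 to 1 + 2 = 3.
L ∈ {1, 2, 3}.
The maximum is L = 3, with |L_tot| = ℏ√(3·4) = 2√3 ℏ.
The minimum angle with z is arccos(3/√12) ≈ 30.00°.

θ_min ≈ 30.00°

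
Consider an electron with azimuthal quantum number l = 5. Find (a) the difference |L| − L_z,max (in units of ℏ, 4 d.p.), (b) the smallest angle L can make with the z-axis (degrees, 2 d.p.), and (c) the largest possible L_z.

|L| − L_z,max = (√30 − 5)ℏ ≈ 0.4772ℏ.
cos θ_min = 5/√30, so θ_min ≈ 24.09°.
L_z,max = lℏ = 5ℏ.

|L|−L_z,max ≈ 0.4772ℏ; θ_min ≈ 24.09°; L_z,max = 5ℏ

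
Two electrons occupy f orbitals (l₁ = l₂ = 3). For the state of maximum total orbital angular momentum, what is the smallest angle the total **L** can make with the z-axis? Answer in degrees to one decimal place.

θ_min ≈ 22.2°

L runs from |3 − 3| = 0 to 3 + 3 = 6.
So L can be 0, 1, 2, 3, 4, 5, 6.
The maximum is L = 6, with |L_tot| = ℏ√(6·7) = √42 ℏ.
The minimum angle with z is arccos(6/√42) ≈ 22.2°.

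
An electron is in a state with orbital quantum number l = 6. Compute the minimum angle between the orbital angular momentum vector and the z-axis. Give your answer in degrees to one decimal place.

|L| = √(l(l+1)) ℏ = √42 ℏ.
The smallest angle corresponds to the largest L_z, i.e. m_l = l = 6, giving L_z = 6ℏ.
cos θ_min = 6/√42, so θ_min ≈ 22.2°.

θ_min ≈ 22.2°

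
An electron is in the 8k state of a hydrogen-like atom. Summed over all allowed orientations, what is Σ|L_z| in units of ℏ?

Σ|L_z| = 56 ℏ

The 8k subshell has l = 7.
m_l runs from −7 to 7, i.e. {-7, -6, -5, -4, -3, -2, -1, 0, 1, 2, 3, 4, 5, 6, 7}.
Σ|m_l| = 2·7(7+1)/2 = 56.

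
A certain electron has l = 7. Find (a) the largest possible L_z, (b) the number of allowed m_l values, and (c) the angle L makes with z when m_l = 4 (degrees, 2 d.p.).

L_z,max = 7ℏ; 15 values; θ(m_l=4) ≈ 57.69°

L_z,max = lℏ = 7ℏ.
There are 2l+1 = 15 values of m_l.
For m_l = 4: cos θ = 4/√56, θ ≈ 57.69°.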